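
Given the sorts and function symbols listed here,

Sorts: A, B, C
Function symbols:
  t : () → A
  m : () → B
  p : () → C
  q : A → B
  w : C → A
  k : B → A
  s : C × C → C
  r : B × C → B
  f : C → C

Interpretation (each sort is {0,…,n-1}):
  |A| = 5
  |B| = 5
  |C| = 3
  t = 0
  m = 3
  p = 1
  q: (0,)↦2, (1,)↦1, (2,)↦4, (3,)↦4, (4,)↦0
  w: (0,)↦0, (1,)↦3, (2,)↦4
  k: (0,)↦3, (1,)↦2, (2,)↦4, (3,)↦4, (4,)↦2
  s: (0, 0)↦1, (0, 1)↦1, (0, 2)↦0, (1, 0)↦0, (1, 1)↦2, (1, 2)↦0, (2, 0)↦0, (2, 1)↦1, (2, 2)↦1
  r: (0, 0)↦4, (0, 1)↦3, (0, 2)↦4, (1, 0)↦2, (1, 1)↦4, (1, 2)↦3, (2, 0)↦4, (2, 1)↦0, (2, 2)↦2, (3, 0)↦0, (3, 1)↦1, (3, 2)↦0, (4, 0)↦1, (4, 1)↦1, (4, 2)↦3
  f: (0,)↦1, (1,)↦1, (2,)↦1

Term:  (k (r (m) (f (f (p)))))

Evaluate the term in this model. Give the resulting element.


  m = 3
  p = 1
  (f (p)) = f(1,) = 1
  (f (f (p))) = f(1,) = 1
  (r (m) (f (f (p)))) = r(3, 1) = 1
  (k (r (m) (f (f (p))))) = k(1,) = 2

value = 2


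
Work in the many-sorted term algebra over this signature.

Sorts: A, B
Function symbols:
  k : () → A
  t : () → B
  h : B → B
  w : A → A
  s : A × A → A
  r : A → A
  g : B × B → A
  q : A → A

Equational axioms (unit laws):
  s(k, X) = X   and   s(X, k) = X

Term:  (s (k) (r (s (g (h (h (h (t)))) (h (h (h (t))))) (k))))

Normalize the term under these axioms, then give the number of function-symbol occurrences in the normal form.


1. (s (k) (r (s (g (h (h (h (t)))) (h (h (h (t))))) (k))))  →  (r (s (g (h (h (h (t)))) (h (h (h (t))))) (k)))
2. (r (s (g (h (h (h (t)))) (h (h (h (t))))) (k)))  →  (r (g (h (h (h (t)))) (h (h (h (t))))))
normal form: (r (g (h (h (h (t)))) (h (h (h (t))))))

size = 10


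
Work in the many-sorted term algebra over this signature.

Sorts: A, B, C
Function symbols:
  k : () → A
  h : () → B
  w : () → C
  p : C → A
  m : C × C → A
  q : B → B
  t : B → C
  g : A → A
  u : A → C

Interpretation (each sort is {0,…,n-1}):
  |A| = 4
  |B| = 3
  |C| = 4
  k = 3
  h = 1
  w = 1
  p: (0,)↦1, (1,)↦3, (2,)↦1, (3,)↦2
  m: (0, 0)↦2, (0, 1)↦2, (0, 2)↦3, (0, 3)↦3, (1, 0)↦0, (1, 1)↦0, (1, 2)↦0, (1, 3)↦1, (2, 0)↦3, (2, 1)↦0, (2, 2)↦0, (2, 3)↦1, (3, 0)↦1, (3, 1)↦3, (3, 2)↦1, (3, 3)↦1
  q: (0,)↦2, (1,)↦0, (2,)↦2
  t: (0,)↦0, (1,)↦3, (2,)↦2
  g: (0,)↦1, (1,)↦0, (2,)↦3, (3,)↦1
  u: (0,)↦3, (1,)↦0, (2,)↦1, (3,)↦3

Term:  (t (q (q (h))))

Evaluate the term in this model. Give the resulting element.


value = 2

  h = 1
  (q (h)) = q(1,) = 0
  (q (q (h))) = q(0,) = 2
  (t (q (q (h)))) = t(2,) = 2


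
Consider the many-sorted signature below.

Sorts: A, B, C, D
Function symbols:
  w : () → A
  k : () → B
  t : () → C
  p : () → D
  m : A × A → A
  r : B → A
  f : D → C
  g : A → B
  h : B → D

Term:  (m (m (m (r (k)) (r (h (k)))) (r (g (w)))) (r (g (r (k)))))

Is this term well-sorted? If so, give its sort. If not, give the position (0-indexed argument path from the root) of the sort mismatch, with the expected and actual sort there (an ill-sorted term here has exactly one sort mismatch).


ill-sorted at position [0, 0, 1, 0]: expected B, got D

        (k) : B
      (r (k)) : A
          (k) : B
        (h (k)) : D
      (r (h (k))) : ✗ arg 0 at [0, 0, 1, 0] has sort D, expected B
        (w) : A
      (g (w)) : B
    (r (g (w))) : A
        (k) : B
      (r (k)) : A
    (g (r (k))) : B
  (r (g (r (k)))) : A


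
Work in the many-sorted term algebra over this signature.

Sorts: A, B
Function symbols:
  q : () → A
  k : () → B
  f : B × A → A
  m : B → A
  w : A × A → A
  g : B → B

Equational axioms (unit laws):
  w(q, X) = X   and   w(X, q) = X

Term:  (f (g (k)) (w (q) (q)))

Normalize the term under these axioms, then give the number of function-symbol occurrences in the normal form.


1. (f (g (k)) (w (q) (q)))  →  (f (g (k)) (q))
normal form: (f (g (k)) (q))

size = 4


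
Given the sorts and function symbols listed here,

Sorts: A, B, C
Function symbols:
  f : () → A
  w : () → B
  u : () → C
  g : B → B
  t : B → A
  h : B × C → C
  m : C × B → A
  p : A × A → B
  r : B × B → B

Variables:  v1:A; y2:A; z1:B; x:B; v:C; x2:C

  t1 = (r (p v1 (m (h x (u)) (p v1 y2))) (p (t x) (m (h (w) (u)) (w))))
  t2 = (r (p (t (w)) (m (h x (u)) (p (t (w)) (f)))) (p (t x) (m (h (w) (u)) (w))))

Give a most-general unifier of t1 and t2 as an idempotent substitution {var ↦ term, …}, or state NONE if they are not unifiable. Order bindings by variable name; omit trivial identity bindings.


{v1 ↦ (t (w)), y2 ↦ (f)}


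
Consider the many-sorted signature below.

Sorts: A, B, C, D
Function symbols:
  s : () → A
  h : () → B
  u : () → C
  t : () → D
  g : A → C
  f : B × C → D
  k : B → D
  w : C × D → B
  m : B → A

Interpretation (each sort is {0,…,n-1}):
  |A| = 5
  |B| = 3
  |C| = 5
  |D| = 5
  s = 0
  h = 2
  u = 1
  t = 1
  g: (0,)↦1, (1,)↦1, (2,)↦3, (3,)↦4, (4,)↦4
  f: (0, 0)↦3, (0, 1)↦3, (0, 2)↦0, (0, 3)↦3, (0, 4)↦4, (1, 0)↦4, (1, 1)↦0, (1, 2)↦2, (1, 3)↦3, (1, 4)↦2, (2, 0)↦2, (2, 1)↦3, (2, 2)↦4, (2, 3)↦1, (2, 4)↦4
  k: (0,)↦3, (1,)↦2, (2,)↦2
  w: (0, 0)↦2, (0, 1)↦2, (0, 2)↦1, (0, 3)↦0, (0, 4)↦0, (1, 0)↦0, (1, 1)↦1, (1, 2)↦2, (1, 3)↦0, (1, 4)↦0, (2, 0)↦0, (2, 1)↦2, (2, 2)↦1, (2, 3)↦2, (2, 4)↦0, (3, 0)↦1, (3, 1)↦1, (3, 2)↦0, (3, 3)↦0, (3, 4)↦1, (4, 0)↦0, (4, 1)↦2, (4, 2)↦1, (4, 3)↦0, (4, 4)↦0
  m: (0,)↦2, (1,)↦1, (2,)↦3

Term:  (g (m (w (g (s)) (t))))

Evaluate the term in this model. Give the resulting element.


value = 1

  s = 0
  (g (s)) = g(0,) = 1
  t = 1
  (w (g (s)) (t)) = w(1, 1) = 1
  (m (w (g (s)) (t))) = m(1,) = 1
  (g (m (w (g (s)) (t)))) = g(1,) = 1


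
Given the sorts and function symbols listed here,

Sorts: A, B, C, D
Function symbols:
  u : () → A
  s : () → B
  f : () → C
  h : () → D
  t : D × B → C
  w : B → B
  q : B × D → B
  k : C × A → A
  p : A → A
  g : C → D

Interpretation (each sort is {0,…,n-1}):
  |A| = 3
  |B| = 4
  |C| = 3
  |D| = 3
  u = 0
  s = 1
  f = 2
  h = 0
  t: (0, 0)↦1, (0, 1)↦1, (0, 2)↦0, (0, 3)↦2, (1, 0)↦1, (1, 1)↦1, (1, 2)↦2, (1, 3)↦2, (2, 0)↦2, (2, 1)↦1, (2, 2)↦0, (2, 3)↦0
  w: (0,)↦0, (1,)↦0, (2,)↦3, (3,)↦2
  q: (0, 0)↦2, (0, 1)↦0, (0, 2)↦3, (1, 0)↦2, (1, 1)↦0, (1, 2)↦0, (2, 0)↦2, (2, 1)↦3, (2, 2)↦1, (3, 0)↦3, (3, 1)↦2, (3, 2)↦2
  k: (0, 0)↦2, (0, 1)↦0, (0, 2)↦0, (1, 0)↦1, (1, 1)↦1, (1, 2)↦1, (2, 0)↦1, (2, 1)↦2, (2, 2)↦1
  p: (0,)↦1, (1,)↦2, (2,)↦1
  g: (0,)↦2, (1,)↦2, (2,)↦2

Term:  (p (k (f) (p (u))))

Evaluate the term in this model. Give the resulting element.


value = 1

  f = 2
  u = 0
  (p (u)) = p(0,) = 1
  (k (f) (p (u))) = k(2, 1) = 2
  (p (k (f) (p (u)))) = p(2,) = 1


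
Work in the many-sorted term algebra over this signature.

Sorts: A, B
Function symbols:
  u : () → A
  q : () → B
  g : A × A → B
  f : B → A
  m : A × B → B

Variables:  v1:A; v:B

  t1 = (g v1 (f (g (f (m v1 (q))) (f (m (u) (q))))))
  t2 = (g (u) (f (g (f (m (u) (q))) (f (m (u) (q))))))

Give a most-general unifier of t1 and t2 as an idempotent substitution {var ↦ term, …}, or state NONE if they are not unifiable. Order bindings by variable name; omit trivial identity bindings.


{v1 ↦ (u)}


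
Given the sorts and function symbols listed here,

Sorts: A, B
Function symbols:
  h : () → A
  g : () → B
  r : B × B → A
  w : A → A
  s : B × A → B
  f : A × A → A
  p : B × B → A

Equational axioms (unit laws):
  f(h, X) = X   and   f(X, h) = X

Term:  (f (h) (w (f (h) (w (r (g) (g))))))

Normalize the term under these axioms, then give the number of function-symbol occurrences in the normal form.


size = 5

1. (f (h) (w (f (h) (w (r (g) (g))))))  →  (w (f (h) (w (r (g) (g)))))
2. (w (f (h) (w (r (g) (g)))))  →  (w (w (r (g) (g))))
normal form: (w (w (r (g) (g))))


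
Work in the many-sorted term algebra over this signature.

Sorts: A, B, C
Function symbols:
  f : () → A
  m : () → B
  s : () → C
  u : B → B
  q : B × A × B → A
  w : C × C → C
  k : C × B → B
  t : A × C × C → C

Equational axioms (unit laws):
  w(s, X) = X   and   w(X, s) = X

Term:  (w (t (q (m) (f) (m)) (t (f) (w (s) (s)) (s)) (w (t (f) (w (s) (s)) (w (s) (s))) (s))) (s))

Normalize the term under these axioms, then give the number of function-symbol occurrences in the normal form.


1. (w (t (q (m) (f) (m)) (t (f) (w (s) (s)) (s)) (w (t (f) (w (s) (s)) (w (s) (s))) (s))) (s))  →  (t (q (m) (f) (m)) (t (f) (w (s) (s)) (s)) (w (t (f) (w (s) (s)) (w (s) (s))) (s)))
2. (t (q (m) (f) (m)) (t (f) (w (s) (s)) (s)) (w (t (f) (w (s) (s)) (w (s) (s))) (s)))  →  (t (q (m) (f) (m)) (t (f) (s) (s)) (w (t (f) (w (s) (s)) (w (s) (s))) (s)))
3. (t (q (m) (f) (m)) (t (f) (s) (s)) (w (t (f) (w (s) (s)) (w (s) (s))) (s)))  →  (t (q (m) (f) (m)) (t (f) (s) (s)) (t (f) (w (s) (s)) (w (s) (s))))
4. (t (q (m) (f) (m)) (t (f) (s) (s)) (t (f) (w (s) (s)) (w (s) (s))))  →  (t (q (m) (f) (m)) (t (f) (s) (s)) (t (f) (s) (w (s) (s))))
5. (t (q (m) (f) (m)) (t (f) (s) (s)) (t (f) (s) (w (s) (s))))  →  (t (q (m) (f) (m)) (t (f) (s) (s)) (t (f) (s) (s)))
normal form: (t (q (m) (f) (m)) (t (f) (s) (s)) (t (f) (s) (s)))

size = 13


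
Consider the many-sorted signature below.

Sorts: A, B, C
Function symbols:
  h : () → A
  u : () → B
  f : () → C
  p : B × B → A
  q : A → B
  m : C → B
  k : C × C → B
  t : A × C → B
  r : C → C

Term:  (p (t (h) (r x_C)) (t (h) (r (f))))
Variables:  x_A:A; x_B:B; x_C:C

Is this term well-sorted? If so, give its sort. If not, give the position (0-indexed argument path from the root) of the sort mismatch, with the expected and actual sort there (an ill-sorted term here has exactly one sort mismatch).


    (h) : A
      x_C : C
    (r x_C) : C
  (t (h) (r x_C)) : B
    (h) : A
      (f) : C
    (r (f)) : C
  (t (h) (r (f))) : B
(p (t (h) (r x_C)) (t (h) (r (f)))) : A

well-sorted; sort = A


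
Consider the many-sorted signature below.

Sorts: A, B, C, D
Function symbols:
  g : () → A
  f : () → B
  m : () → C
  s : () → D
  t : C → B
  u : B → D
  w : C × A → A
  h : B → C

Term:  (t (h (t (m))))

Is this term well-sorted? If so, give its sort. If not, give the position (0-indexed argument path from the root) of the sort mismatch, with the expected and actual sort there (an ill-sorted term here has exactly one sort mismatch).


well-sorted; sort = B

      (m) : C
    (t (m)) : B
  (h (t (m))) : C
(t (h (t (m)))) : B


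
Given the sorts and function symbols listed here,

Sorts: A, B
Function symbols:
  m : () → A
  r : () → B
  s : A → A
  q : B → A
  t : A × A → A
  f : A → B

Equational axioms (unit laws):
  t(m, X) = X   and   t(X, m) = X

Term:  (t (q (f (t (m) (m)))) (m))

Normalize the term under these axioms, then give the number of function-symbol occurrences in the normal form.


1. (t (q (f (t (m) (m)))) (m))  →  (q (f (t (m) (m))))
2. (q (f (t (m) (m))))  →  (q (f (m)))
normal form: (q (f (m)))

size = 3


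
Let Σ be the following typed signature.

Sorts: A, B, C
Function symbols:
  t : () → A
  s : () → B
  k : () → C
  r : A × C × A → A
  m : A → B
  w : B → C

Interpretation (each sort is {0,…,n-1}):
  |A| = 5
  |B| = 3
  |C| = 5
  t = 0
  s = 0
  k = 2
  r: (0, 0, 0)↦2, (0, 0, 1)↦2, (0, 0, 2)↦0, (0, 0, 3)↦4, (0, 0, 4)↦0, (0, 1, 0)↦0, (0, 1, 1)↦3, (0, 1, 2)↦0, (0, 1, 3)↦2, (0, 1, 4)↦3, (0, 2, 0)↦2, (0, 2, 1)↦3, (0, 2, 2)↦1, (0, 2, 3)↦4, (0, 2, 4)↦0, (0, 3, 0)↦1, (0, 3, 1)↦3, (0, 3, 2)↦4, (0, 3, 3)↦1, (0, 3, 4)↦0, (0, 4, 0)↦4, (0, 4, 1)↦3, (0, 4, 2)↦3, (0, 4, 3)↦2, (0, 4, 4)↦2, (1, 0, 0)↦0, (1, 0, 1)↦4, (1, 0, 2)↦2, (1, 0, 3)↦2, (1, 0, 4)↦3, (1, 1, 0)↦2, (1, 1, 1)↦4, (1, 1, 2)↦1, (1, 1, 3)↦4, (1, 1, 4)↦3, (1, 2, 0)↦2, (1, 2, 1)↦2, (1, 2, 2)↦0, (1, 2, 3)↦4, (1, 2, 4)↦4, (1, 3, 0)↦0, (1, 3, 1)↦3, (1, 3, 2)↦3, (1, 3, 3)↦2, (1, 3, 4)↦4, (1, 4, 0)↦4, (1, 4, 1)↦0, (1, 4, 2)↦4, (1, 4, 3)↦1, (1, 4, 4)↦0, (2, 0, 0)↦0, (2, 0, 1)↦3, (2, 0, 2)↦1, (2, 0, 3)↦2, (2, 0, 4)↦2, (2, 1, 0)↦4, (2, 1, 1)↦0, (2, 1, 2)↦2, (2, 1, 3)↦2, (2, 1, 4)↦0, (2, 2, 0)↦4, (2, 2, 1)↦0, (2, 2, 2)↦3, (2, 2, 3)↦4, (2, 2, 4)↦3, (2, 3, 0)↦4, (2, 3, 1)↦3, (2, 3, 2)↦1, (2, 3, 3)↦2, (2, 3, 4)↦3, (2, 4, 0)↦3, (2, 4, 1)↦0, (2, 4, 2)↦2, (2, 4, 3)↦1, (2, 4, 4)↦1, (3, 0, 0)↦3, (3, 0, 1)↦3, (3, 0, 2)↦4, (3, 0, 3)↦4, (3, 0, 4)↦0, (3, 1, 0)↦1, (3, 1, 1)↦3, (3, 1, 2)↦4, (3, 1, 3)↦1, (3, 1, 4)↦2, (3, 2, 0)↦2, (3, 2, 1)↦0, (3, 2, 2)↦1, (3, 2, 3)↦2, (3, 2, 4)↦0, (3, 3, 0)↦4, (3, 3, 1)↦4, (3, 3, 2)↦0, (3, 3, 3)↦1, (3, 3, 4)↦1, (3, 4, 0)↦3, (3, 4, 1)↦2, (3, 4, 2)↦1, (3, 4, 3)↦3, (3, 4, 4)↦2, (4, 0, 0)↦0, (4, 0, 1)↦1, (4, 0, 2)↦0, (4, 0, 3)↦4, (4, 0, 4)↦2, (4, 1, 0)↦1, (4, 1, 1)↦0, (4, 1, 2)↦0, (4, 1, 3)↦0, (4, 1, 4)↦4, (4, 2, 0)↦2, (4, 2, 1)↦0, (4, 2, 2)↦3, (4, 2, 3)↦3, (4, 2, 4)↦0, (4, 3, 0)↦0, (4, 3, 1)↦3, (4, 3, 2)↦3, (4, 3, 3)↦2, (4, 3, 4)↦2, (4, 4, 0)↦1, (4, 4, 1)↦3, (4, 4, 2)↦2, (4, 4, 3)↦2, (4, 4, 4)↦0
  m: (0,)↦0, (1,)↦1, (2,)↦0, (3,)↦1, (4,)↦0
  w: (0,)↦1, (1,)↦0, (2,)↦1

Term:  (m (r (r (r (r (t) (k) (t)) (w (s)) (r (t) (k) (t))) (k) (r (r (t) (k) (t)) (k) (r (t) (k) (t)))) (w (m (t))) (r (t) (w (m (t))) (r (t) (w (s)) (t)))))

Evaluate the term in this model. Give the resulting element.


  t = 0
  k = 2
  t = 0
  (r (t) (k) (t)) = r(0, 2, 0) = 2
  s = 0
  (w (s)) = w(0,) = 1
  t = 0
  k = 2
  t = 0
  (r (t) (k) (t)) = r(0, 2, 0) = 2
  (r (r (t) (k) (t)) (w (s)) (r (t) (k) (t))) = r(2, 1, 2) = 2
  k = 2
  t = 0
  k = 2
  t = 0
  (r (t) (k) (t)) = r(0, 2, 0) = 2
  k = 2
  t = 0
  k = 2
  t = 0
  (r (t) (k) (t)) = r(0, 2, 0) = 2
  (r (r (t) (k) (t)) (k) (r (t) (k) (t))) = r(2, 2, 2) = 3
  (r (r (r (t) (k) (t)) (w (s)) (r (t) (k) (t))) (k) (r (r (t) (k) (t)) (k) (r (t) (k) (t)))) = r(2, 2, 3) = 4
  t = 0
  (m (t)) = m(0,) = 0
  (w (m (t))) = w(0,) = 1
  t = 0
  t = 0
  (m (t)) = m(0,) = 0
  (w (m (t))) = w(0,) = 1
  t = 0
  s = 0
  (w (s)) = w(0,) = 1
  t = 0
  (r (t) (w (s)) (t)) = r(0, 1, 0) = 0
  (r (t) (w (m (t))) (r (t) (w (s)) (t))) = r(0, 1, 0) = 0
  (r (r (r (r (t) (k) (t)) (w (s)) (r (t) (k) (t))) (k) (r (r (t) (k) (t)) (k) (r (t) (k) (t)))) (w (m (t))) (r (t) (w (m (t))) (r (t) (w (s)) (t)))) = r(4, 1, 0) = 1
  (m (r (r (r (r (t) (k) (t)) (w (s)) (r (t) (k) (t))) (k) (r (r (t) (k) (t)) (k) (r (t) (k) (t)))) (w (m (t))) (r (t) (w (m (t))) (r (t) (w (s)) (t))))) = m(1,) = 1

value = 1


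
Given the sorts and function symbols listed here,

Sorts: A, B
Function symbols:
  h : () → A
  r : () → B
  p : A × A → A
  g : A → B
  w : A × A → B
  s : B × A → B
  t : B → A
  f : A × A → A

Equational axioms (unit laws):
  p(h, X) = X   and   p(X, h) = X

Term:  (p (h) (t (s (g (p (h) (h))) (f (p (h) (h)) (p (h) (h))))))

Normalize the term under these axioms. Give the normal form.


1. (p (h) (t (s (g (p (h) (h))) (f (p (h) (h)) (p (h) (h))))))  →  (t (s (g (p (h) (h))) (f (p (h) (h)) (p (h) (h)))))
2. (t (s (g (p (h) (h))) (f (p (h) (h)) (p (h) (h)))))  →  (t (s (g (h)) (f (p (h) (h)) (p (h) (h)))))
3. (t (s (g (h)) (f (p (h) (h)) (p (h) (h)))))  →  (t (s (g (h)) (f (h) (p (h) (h)))))
4. (t (s (g (h)) (f (h) (p (h) (h)))))  →  (t (s (g (h)) (f (h) (h))))

normal form = (t (s (g (h)) (f (h) (h))))


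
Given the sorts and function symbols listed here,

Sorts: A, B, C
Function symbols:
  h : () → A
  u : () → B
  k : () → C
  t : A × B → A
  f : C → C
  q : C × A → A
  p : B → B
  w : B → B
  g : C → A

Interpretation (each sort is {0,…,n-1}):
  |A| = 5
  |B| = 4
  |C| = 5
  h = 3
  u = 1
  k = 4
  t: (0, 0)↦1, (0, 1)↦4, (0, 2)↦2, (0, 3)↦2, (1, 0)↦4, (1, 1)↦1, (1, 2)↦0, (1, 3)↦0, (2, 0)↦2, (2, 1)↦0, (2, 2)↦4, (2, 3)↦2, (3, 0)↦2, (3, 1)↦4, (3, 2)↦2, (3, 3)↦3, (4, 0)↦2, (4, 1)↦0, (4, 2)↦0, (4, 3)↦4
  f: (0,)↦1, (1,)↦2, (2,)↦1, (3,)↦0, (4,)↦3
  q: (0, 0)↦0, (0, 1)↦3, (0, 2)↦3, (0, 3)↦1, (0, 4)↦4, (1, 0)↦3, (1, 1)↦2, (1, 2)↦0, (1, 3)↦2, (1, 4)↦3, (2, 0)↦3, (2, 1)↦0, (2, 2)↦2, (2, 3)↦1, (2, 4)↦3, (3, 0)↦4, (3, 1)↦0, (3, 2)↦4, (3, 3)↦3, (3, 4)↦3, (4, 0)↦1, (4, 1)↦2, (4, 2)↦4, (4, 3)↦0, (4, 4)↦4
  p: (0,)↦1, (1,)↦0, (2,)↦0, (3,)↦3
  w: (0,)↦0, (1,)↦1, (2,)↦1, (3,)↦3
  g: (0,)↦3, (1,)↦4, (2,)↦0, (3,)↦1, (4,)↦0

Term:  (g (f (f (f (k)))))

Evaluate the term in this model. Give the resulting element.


  k = 4
  (f (k)) = f(4,) = 3
  (f (f (k))) = f(3,) = 0
  (f (f (f (k)))) = f(0,) = 1
  (g (f (f (f (k))))) = g(1,) = 4

value = 4


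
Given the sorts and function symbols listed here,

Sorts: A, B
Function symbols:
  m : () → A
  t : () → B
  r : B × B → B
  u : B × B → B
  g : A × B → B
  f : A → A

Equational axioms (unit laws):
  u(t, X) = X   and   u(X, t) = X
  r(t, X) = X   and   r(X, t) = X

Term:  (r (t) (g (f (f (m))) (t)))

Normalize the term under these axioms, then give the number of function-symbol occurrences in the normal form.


1. (r (t) (g (f (f (m))) (t)))  →  (g (f (f (m))) (t))
normal form: (g (f (f (m))) (t))

size = 5


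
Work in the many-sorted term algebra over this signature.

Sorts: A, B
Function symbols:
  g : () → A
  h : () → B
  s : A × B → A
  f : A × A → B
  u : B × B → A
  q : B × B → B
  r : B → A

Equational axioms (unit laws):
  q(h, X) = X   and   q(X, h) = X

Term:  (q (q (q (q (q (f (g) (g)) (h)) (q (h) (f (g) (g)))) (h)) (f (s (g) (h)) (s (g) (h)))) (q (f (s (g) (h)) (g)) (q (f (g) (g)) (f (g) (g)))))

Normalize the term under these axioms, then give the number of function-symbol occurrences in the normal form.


1. (q (q (q (q (q (f (g) (g)) (h)) (q (h) (f (g) (g)))) (h)) (f (s (g) (h)) (s (g) (h)))) (q (f (s (g) (h)) (g)) (q (f (g) (g)) (f (g) (g)))))  →  (q (q (q (q (f (g) (g)) (h)) (q (h) (f (g) (g)))) (f (s (g) (h)) (s (g) (h)))) (q (f (s (g) (h)) (g)) (q (f (g) (g)) (f (g) (g)))))
2. (q (q (q (q (f (g) (g)) (h)) (q (h) (f (g) (g)))) (f (s (g) (h)) (s (g) (h)))) (q (f (s (g) (h)) (g)) (q (f (g) (g)) (f (g) (g)))))  →  (q (q (q (f (g) (g)) (q (h) (f (g) (g)))) (f (s (g) (h)) (s (g) (h)))) (q (f (s (g) (h)) (g)) (q (f (g) (g)) (f (g) (g)))))
3. (q (q (q (f (g) (g)) (q (h) (f (g) (g)))) (f (s (g) (h)) (s (g) (h)))) (q (f (s (g) (h)) (g)) (q (f (g) (g)) (f (g) (g)))))  →  (q (q (q (f (g) (g)) (f (g) (g))) (f (s (g) (h)) (s (g) (h)))) (q (f (s (g) (h)) (g)) (q (f (g) (g)) (f (g) (g)))))
normal form: (q (q (q (f (g) (g)) (f (g) (g))) (f (s (g) (h)) (s (g) (h)))) (q (f (s (g) (h)) (g)) (q (f (g) (g)) (f (g) (g)))))

size = 29


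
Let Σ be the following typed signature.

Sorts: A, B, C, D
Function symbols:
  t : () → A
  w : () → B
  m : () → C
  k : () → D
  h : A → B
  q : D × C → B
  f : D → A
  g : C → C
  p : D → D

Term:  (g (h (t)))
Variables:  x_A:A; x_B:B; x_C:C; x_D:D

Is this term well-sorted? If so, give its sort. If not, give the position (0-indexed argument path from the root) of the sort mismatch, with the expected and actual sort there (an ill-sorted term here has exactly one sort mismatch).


    (t) : A
  (h (t)) : B
(g (h (t))) : ✗ arg 0 at [0] has sort B, expected C

ill-sorted at position [0]: expected C, got B


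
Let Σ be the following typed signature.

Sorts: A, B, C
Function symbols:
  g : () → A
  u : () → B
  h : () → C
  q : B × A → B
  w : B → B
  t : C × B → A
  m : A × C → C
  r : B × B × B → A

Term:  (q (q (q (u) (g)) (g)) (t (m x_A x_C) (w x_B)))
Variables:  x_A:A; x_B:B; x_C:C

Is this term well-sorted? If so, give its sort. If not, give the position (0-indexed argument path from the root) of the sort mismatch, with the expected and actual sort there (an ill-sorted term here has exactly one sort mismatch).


well-sorted; sort = B

      (u) : B
      (g) : A
    (q (u) (g)) : B
    (g) : A
  (q (q (u) (g)) (g)) : B
      x_A : A
      x_C : C
    (m x_A x_C) : C
      x_B : B
    (w x_B) : B
  (t (m x_A x_C) (w x_B)) : A
(q (q (q (u) (g)) (g)) (t (m x_A x_C) (w x_B))) : B


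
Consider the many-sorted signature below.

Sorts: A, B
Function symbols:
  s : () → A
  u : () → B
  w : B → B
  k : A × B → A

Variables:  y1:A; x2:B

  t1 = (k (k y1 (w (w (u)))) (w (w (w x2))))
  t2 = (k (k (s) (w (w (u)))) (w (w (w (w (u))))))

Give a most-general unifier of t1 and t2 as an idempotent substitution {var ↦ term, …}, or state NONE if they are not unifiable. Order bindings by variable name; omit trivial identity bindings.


{x2 ↦ (w (u)), y1 ↦ (s)}


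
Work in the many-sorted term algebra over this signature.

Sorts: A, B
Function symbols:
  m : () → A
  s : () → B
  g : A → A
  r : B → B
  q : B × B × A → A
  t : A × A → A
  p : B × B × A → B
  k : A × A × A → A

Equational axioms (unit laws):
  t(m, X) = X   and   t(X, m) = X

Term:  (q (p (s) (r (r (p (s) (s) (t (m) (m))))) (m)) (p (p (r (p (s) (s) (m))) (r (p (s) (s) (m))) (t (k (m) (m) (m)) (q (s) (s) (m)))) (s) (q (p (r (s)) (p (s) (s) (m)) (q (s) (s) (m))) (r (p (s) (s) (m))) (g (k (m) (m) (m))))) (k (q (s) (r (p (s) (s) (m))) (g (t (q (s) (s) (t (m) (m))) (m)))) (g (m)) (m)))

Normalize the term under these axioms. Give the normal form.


1. (q (p (s) (r (r (p (s) (s) (t (m) (m))))) (m)) (p (p (r (p (s) (s) (m))) (r (p (s) (s) (m))) (t (k (m) (m) (m)) (q (s) (s) (m)))) (s) (q (p (r (s)) (p (s) (s) (m)) (q (s) (s) (m))) (r (p (s) (s) (m))) (g (k (m) (m) (m))))) (k (q (s) (r (p (s) (s) (m))) (g (t (q (s) (s) (t (m) (m))) (m)))) (g (m)) (m)))  →  (q (p (s) (r (r (p (s) (s) (m)))) (m)) (p (p (r (p (s) (s) (m))) (r (p (s) (s) (m))) (t (k (m) (m) (m)) (q (s) (s) (m)))) (s) (q (p (r (s)) (p (s) (s) (m)) (q (s) (s) (m))) (r (p (s) (s) (m))) (g (k (m) (m) (m))))) (k (q (s) (r (p (s) (s) (m))) (g (t (q (s) (s) (t (m) (m))) (m)))) (g (m)) (m)))
2. (q (p (s) (r (r (p (s) (s) (m)))) (m)) (p (p (r (p (s) (s) (m))) (r (p (s) (s) (m))) (t (k (m) (m) (m)) (q (s) (s) (m)))) (s) (q (p (r (s)) (p (s) (s) (m)) (q (s) (s) (m))) (r (p (s) (s) (m))) (g (k (m) (m) (m))))) (k (q (s) (r (p (s) (s) (m))) (g (t (q (s) (s) (t (m) (m))) (m)))) (g (m)) (m)))  →  (q (p (s) (r (r (p (s) (s) (m)))) (m)) (p (p (r (p (s) (s) (m))) (r (p (s) (s) (m))) (t (k (m) (m) (m)) (q (s) (s) (m)))) (s) (q (p (r (s)) (p (s) (s) (m)) (q (s) (s) (m))) (r (p (s) (s) (m))) (g (k (m) (m) (m))))) (k (q (s) (r (p (s) (s) (m))) (g (q (s) (s) (t (m) (m))))) (g (m)) (m)))
3. (q (p (s) (r (r (p (s) (s) (m)))) (m)) (p (p (r (p (s) (s) (m))) (r (p (s) (s) (m))) (t (k (m) (m) (m)) (q (s) (s) (m)))) (s) (q (p (r (s)) (p (s) (s) (m)) (q (s) (s) (m))) (r (p (s) (s) (m))) (g (k (m) (m) (m))))) (k (q (s) (r (p (s) (s) (m))) (g (q (s) (s) (t (m) (m))))) (g (m)) (m)))  →  (q (p (s) (r (r (p (s) (s) (m)))) (m)) (p (p (r (p (s) (s) (m))) (r (p (s) (s) (m))) (t (k (m) (m) (m)) (q (s) (s) (m)))) (s) (q (p (r (s)) (p (s) (s) (m)) (q (s) (s) (m))) (r (p (s) (s) (m))) (g (k (m) (m) (m))))) (k (q (s) (r (p (s) (s) (m))) (g (q (s) (s) (m)))) (g (m)) (m)))

normal form = (q (p (s) (r (r (p (s) (s) (m)))) (m)) (p (p (r (p (s) (s) (m))) (r (p (s) (s) (m))) (t (k (m) (m) (m)) (q (s) (s) (m)))) (s) (q (p (r (s)) (p (s) (s) (m)) (q (s) (s) (m))) (r (p (s) (s) (m))) (g (k (m) (m) (m))))) (k (q (s) (r (p (s) (s) (m))) (g (q (s) (s) (m)))) (g (m)) (m)))


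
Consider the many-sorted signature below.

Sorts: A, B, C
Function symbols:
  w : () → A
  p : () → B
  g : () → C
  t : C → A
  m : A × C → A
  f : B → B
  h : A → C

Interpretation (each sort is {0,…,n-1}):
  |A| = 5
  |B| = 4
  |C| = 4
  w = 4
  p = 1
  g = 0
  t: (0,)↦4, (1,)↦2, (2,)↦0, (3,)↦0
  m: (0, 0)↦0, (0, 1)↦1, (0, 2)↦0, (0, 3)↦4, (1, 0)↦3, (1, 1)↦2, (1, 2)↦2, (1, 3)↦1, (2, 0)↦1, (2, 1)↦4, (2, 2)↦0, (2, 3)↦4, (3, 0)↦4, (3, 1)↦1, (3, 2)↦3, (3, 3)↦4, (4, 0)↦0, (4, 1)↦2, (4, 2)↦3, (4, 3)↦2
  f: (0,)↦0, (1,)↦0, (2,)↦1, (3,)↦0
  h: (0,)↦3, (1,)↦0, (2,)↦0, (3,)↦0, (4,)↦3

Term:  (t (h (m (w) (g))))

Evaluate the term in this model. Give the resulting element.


value = 0

  w = 4
  g = 0
  (m (w) (g)) = m(4, 0) = 0
  (h (m (w) (g))) = h(0,) = 3
  (t (h (m (w) (g)))) = t(3,) = 0


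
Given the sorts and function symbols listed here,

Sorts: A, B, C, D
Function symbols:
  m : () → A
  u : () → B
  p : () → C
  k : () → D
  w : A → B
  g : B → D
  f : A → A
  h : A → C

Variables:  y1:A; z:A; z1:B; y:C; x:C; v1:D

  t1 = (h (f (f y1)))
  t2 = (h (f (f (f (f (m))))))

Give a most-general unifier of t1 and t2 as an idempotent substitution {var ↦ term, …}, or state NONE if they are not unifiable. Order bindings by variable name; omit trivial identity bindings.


{y1 ↦ (f (f (m)))}


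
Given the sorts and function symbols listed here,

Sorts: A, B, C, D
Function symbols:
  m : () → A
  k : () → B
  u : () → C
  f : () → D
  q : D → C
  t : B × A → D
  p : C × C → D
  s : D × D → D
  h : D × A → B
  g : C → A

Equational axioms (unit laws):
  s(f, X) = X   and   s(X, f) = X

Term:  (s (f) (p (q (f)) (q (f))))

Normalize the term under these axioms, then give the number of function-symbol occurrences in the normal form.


size = 5

1. (s (f) (p (q (f)) (q (f))))  →  (p (q (f)) (q (f)))
normal form: (p (q (f)) (q (f)))


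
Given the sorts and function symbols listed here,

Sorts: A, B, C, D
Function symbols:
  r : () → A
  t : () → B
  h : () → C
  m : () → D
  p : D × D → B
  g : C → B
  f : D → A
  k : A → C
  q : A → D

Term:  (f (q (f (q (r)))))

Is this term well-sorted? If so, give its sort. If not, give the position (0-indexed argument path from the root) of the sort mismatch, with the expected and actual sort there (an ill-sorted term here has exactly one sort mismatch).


well-sorted; sort = A

        (r) : A
      (q (r)) : D
    (f (q (r))) : A
  (q (f (q (r)))) : D
(f (q (f (q (r))))) : A


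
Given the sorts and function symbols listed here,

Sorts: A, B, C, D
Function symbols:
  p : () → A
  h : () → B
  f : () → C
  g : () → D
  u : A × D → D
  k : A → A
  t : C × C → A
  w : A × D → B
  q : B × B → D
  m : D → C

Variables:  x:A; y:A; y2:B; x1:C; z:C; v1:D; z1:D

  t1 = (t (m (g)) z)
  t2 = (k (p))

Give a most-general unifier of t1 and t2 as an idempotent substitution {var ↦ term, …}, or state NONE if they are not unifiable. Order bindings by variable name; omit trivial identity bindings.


NONE (not unifiable)

head clash or occurs-check failure — not unifiable


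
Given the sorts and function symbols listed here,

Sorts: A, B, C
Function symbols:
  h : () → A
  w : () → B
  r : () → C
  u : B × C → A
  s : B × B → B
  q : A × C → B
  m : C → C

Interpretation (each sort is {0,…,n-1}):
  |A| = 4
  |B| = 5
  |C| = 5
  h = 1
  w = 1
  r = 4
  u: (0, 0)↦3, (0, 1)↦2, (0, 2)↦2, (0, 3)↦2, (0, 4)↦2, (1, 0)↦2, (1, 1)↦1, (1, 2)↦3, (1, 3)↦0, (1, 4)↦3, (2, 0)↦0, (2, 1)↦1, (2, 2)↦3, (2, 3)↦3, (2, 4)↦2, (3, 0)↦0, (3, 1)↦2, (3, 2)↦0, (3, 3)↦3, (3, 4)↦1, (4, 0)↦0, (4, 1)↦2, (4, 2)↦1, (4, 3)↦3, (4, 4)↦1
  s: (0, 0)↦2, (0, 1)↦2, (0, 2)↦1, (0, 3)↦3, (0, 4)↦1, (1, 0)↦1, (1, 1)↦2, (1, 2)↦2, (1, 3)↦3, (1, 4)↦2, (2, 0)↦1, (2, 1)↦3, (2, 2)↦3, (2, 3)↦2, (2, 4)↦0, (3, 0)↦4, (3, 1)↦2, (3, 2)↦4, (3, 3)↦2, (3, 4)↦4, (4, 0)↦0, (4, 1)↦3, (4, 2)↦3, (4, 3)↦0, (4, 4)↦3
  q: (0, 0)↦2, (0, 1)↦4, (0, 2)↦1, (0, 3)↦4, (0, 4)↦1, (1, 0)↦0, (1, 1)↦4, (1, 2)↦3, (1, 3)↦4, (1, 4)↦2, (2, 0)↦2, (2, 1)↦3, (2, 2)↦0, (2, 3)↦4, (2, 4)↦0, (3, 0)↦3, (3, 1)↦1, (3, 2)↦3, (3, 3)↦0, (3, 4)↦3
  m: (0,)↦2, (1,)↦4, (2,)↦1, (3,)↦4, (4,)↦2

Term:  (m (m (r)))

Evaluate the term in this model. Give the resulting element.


value = 1

  r = 4
  (m (r)) = m(4,) = 2
  (m (m (r))) = m(2,) = 1


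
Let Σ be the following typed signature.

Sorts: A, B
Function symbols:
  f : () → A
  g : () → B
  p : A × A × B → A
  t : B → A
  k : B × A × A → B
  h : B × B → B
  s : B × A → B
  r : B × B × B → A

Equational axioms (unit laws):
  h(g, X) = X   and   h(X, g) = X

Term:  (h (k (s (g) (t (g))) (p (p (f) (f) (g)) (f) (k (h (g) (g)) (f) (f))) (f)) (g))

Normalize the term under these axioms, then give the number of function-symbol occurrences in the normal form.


size = 16

1. (h (k (s (g) (t (g))) (p (p (f) (f) (g)) (f) (k (h (g) (g)) (f) (f))) (f)) (g))  →  (k (s (g) (t (g))) (p (p (f) (f) (g)) (f) (k (h (g) (g)) (f) (f))) (f))
2. (k (s (g) (t (g))) (p (p (f) (f) (g)) (f) (k (h (g) (g)) (f) (f))) (f))  →  (k (s (g) (t (g))) (p (p (f) (f) (g)) (f) (k (g) (f) (f))) (f))
normal form: (k (s (g) (t (g))) (p (p (f) (f) (g)) (f) (k (g) (f) (f))) (f))


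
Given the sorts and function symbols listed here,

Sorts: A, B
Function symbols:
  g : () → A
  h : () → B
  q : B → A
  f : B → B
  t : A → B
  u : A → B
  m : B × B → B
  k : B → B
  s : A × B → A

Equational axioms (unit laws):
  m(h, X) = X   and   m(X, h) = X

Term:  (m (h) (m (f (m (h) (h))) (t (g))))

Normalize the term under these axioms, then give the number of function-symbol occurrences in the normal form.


size = 5

1. (m (h) (m (f (m (h) (h))) (t (g))))  →  (m (f (m (h) (h))) (t (g)))
2. (m (f (m (h) (h))) (t (g)))  →  (m (f (h)) (t (g)))
normal form: (m (f (h)) (t (g)))


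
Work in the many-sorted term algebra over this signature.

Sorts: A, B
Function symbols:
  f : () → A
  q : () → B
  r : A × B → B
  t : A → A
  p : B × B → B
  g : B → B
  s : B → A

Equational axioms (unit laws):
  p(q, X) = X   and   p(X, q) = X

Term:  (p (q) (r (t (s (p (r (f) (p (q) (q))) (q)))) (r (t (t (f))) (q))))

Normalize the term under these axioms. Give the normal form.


normal form = (r (t (s (r (f) (q)))) (r (t (t (f))) (q)))

1. (p (q) (r (t (s (p (r (f) (p (q) (q))) (q)))) (r (t (t (f))) (q))))  →  (r (t (s (p (r (f) (p (q) (q))) (q)))) (r (t (t (f))) (q)))
2. (r (t (s (p (r (f) (p (q) (q))) (q)))) (r (t (t (f))) (q)))  →  (r (t (s (r (f) (p (q) (q))))) (r (t (t (f))) (q)))
3. (r (t (s (r (f) (p (q) (q))))) (r (t (t (f))) (q)))  →  (r (t (s (r (f) (q)))) (r (t (t (f))) (q)))


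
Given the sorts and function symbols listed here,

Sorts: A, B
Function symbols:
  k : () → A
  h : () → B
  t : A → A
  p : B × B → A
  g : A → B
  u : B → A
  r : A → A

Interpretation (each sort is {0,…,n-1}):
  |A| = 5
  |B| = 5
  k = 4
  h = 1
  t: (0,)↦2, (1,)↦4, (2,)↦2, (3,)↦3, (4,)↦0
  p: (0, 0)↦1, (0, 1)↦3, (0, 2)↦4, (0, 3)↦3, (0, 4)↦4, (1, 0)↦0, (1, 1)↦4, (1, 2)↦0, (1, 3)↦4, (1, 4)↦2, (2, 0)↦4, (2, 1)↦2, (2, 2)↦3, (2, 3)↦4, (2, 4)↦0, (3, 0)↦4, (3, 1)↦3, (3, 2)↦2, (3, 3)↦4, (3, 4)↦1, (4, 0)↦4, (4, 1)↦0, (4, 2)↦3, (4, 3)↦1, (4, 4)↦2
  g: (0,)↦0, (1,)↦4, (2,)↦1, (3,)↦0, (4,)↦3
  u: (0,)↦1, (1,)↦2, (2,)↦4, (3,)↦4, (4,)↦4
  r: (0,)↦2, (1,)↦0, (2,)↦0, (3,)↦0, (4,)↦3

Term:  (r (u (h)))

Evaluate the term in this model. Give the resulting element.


  h = 1
  (u (h)) = u(1,) = 2
  (r (u (h))) = r(2,) = 0

value = 0


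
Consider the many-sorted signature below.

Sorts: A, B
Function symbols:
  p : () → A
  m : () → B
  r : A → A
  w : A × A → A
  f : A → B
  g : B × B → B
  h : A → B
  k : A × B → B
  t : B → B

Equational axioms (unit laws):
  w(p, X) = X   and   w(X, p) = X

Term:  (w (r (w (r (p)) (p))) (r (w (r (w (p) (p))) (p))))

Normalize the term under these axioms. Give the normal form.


normal form = (w (r (r (p))) (r (r (p))))

1. (w (r (w (r (p)) (p))) (r (w (r (w (p) (p))) (p))))  →  (w (r (r (p))) (r (w (r (w (p) (p))) (p))))
2. (w (r (r (p))) (r (w (r (w (p) (p))) (p))))  →  (w (r (r (p))) (r (r (w (p) (p)))))
3. (w (r (r (p))) (r (r (w (p) (p)))))  →  (w (r (r (p))) (r (r (p))))


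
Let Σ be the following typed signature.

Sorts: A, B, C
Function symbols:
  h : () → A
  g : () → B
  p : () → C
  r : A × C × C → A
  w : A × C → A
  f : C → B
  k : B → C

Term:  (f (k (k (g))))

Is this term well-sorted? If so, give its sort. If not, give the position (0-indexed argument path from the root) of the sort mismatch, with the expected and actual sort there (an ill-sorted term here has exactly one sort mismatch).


ill-sorted at position [0, 0]: expected B, got C

      (g) : B
    (k (g)) : C
  (k (k (g))) : ✗ arg 0 at [0, 0] has sort C, expected B


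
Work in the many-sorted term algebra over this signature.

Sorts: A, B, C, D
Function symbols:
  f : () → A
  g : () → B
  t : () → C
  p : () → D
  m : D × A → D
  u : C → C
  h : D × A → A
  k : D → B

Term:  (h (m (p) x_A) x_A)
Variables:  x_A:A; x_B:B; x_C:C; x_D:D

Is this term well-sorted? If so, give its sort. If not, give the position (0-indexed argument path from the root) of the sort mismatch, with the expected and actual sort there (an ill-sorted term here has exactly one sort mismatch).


    (p) : D
    x_A : A
  (m (p) x_A) : D
  x_A : A
(h (m (p) x_A) x_A) : A

well-sorted; sort = A


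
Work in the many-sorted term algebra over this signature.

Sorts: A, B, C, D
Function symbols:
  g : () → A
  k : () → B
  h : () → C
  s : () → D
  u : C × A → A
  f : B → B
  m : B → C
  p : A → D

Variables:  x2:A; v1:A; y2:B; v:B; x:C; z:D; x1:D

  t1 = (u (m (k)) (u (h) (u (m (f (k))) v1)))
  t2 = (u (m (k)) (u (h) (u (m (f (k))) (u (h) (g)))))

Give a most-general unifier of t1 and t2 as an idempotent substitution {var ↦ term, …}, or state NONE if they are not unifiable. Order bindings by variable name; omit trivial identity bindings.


{v1 ↦ (u (h) (g))}


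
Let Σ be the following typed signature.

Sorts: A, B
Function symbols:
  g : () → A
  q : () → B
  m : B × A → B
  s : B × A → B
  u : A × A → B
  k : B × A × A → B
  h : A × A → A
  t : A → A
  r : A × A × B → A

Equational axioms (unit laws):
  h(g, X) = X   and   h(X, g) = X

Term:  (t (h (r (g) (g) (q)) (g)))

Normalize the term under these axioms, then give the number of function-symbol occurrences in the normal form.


size = 5

1. (t (h (r (g) (g) (q)) (g)))  →  (t (r (g) (g) (q)))
normal form: (t (r (g) (g) (q)))


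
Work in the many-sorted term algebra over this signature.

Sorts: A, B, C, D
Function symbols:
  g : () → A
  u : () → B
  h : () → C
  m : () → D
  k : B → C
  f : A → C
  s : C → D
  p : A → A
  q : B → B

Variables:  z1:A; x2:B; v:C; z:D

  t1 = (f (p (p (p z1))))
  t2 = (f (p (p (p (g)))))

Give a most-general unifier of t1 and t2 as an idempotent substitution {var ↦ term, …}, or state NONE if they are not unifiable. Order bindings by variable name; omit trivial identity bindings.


{z1 ↦ (g)}


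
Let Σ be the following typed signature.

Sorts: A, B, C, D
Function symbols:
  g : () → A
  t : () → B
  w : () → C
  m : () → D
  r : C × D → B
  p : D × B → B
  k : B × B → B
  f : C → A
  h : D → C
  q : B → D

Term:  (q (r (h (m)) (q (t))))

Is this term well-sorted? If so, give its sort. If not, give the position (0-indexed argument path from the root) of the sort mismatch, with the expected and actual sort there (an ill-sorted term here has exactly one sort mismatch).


      (m) : D
    (h (m)) : C
      (t) : B
    (q (t)) : D
  (r (h (m)) (q (t))) : B
(q (r (h (m)) (q (t)))) : D

well-sorted; sort = D


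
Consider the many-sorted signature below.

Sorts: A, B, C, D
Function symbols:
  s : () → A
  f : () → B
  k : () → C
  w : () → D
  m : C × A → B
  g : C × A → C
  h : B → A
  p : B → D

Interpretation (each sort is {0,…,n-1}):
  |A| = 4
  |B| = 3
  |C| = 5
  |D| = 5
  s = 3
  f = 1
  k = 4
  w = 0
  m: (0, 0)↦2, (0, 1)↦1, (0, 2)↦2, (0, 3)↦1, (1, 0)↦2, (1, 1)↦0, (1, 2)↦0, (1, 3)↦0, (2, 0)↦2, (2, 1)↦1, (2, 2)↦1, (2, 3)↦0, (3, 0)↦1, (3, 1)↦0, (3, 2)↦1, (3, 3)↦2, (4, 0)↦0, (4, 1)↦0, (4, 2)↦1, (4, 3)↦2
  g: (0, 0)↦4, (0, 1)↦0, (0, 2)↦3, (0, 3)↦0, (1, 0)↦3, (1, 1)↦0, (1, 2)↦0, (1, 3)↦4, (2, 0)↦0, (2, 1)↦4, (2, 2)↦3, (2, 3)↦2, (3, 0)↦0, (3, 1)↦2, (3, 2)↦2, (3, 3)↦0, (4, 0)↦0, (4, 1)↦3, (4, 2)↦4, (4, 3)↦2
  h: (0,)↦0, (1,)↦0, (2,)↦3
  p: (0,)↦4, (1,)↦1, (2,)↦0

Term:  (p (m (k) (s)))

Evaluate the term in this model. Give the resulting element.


value = 0

  k = 4
  s = 3
  (m (k) (s)) = m(4, 3) = 2
  (p (m (k) (s))) = p(2,) = 0


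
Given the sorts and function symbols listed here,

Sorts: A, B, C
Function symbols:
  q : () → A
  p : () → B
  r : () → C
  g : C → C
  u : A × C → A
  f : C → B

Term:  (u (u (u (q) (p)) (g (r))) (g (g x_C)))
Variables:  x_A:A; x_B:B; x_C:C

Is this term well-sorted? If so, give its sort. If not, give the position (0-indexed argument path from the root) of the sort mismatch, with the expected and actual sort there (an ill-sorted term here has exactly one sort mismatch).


      (q) : A
      (p) : B
    (u (q) (p)) : ✗ arg 1 at [0, 0, 1] has sort B, expected C
      (r) : C
    (g (r)) : C
      x_C : C
    (g x_C) : C
  (g (g x_C)) : C

ill-sorted at position [0, 0, 1]: expected C, got B


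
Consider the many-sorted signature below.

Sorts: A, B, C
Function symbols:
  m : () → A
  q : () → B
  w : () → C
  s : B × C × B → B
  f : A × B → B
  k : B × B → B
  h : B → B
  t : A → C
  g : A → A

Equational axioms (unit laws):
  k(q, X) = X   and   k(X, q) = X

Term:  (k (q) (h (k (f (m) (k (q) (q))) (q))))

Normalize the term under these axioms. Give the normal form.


normal form = (h (f (m) (q)))

1. (k (q) (h (k (f (m) (k (q) (q))) (q))))  →  (h (k (f (m) (k (q) (q))) (q)))
2. (h (k (f (m) (k (q) (q))) (q)))  →  (h (f (m) (k (q) (q))))
3. (h (f (m) (k (q) (q))))  →  (h (f (m) (q)))


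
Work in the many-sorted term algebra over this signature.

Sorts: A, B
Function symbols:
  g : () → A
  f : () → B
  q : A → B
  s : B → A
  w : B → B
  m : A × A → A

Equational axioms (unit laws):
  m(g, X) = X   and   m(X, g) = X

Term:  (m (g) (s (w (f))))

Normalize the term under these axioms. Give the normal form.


normal form = (s (w (f)))

1. (m (g) (s (w (f))))  →  (s (w (f)))


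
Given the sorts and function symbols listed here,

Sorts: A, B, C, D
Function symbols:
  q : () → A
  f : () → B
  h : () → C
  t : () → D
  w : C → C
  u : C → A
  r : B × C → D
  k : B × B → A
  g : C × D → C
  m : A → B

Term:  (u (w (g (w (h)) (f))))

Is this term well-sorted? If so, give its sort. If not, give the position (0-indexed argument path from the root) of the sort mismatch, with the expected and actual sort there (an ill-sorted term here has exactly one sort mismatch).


        (h) : C
      (w (h)) : C
      (f) : B
    (g (w (h)) (f)) : ✗ arg 1 at [0, 0, 1] has sort B, expected D

ill-sorted at position [0, 0, 1]: expected D, got B


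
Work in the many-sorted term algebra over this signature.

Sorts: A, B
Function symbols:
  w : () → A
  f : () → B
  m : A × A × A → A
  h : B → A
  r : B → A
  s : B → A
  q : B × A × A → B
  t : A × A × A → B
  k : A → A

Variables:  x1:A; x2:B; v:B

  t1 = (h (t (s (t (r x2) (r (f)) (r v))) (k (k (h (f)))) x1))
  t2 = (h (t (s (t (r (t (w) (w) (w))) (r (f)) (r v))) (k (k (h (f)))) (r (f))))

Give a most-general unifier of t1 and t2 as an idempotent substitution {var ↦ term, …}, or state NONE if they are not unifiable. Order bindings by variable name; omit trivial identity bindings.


{x1 ↦ (r (f)), x2 ↦ (t (w) (w) (w))}


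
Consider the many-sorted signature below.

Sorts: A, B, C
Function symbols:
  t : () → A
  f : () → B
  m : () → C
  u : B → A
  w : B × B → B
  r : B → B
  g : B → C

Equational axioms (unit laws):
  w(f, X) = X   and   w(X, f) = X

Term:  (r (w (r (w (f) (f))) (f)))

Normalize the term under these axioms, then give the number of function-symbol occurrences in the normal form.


size = 3

1. (r (w (r (w (f) (f))) (f)))  →  (r (r (w (f) (f))))
2. (r (r (w (f) (f))))  →  (r (r (f)))
normal form: (r (r (f)))
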